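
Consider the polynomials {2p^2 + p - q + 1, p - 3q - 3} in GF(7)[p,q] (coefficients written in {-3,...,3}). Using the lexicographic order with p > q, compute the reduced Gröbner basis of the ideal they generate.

G = {p - 3q - 3, q^2 - q + 2}

f_1 = 2p^2 + p - q + 1, LT = p^2.
f_2 = p - 3q - 3, LT = p.

S(f_1,f_2): lcm = p^2. S = 3pq + 3q - 3.
  leading term pq: subtract (3q)·f_2 from 3pq + 3q - 3 → 2q^2 - 2q - 3
  leading term q^2: no divisor's leading term divides it; move 2q^2 to the remainder.
  leading term q: no divisor's leading term divides it; move -2q to the remainder.
  leading term 1: no divisor's leading term divides it; move -3 to the remainder.
  remainder 2q^2 - 2q - 3 ≠ 0; add g_3 = 2q^2 - 2q - 3 to the basis.

S(f_1,g_3): leading monomials are coprime, so the S-polynomial reduces to 0 (Buchberger's first criterion).
S(f_2,g_3): leading monomials are coprime, so the S-polynomial reduces to 0 (Buchberger's first criterion).
Every S-polynomial of the final basis reduces to 0, so we have a Gröbner basis.
Inter-reduce: drop elements whose leading term is divisible by another's, tail-reduce, and make monic.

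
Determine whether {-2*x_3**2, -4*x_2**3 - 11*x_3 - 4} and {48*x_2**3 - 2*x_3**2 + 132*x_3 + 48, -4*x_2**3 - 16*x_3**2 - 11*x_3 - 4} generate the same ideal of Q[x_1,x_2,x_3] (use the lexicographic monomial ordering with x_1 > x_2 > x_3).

Yes, the ideals are equal.

Two ideals are equal iff their reduced Gröbner bases coincide (the reduced basis is unique for a fixed ordering).
Buchberger on the first generating set:
f_1 = -2*x_3**2, LT = x_3**2.
f_2 = -4*x_2**3 - 11*x_3 - 4, LT = x_2**3.

The S-polynomials (S(f_1,f_2)) all reduce to 0 modulo the current basis, so we have a Gröbner basis.
Inter-reduce: drop elements whose leading term is divisible by another's, tail-reduce, and make monic.
Reduced Gröbner basis: {x_2**3 + 11/4*x_3 + 1, x_3**2}.

Buchberger on the second generating set:
h_1 = 48*x_2**3 - 2*x_3**2 + 132*x_3 + 48, LT = x_2**3.
h_2 = -4*x_2**3 - 16*x_3**2 - 11*x_3 - 4, LT = x_2**3.

S(h_1,h_2): lcm = x_2**3. S = -97/24*x_3**2.
  leading term x_3**2: no divisor's leading term divides it; move -97/24*x_3**2 to the remainder.
  remainder -97/24*x_3**2 ≠ 0; add k_3 = -97/24*x_3**2 to the basis.

The other S-polynomials (S(h_1,k_3), S(h_2,k_3)) all reduce to 0 modulo the current basis, so we have a Gröbner basis.
Inter-reduce: drop elements whose leading term is divisible by another's, tail-reduce, and make monic.
Reduced Gröbner basis: {x_2**3 + 11/4*x_3 + 1, x_3**2}.

These coincide, so the ideals are equal.
The same test decides containment: I ⊆ J iff every generator of I reduces to 0 modulo a Gröbner basis of J.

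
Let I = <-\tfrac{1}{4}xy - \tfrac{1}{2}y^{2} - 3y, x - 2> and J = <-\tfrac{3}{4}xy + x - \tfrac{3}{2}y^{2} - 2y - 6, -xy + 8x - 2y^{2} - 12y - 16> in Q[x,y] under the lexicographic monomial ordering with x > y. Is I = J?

No, the ideals differ.

Two ideals are equal iff their reduced Gröbner bases coincide (the reduced basis is unique for a fixed ordering).
Buchberger on the first generating set:
f_1 = -\tfrac{1}{4}xy - \tfrac{1}{2}y^{2} - 3y, LT = xy.
f_2 = x - 2, LT = x.

S(f_1,f_2): lcm = xy. S = 2y^{2} + 14y.
  reduce S modulo (f_1, f_2):
  remainder 2y^{2} + 14y ≠ 0; add g_3 = 2y^{2} + 14y to the basis.

The other S-polynomials (S(f_1,g_3), S(f_2,g_3)) all reduce to 0 modulo the current basis, so we have a Gröbner basis.
Inter-reduce: drop elements whose leading term is divisible by another's, tail-reduce, and make monic.
Reduced Gröbner basis: {x - 2, y^{2} + 7y}.

Buchberger on the second generating set:
h_1 = -\tfrac{3}{4}xy + x - \tfrac{3}{2}y^{2} - 2y - 6, LT = xy.
h_2 = -xy + 8x - 2y^{2} - 12y - 16, LT = xy.

S(h_1,h_2): lcm = xy. S = \tfrac{20}{3}x - \tfrac{28}{3}y - 8.
  reduce S modulo (h_1, h_2):
  remainder \tfrac{20}{3}x - \tfrac{28}{3}y - 8 ≠ 0; add k_3 = \tfrac{20}{3}x - \tfrac{28}{3}y - 8 to the basis.

S(h_1,k_3): lcm = xy. S = -\tfrac{4}{3}x + \tfrac{17}{5}y^{2} + \tfrac{58}{15}y + 8.
  reduce S modulo (h_1, h_2, k_3):
  remainder \tfrac{17}{5}y^{2} + 2y + \tfrac{32}{5} ≠ 0; add k_4 = \tfrac{17}{5}y^{2} + 2y + \tfrac{32}{5} to the basis.

The other S-polynomials (S(h_2,k_3), S(h_1,k_4), S(h_2,k_4), S(k_3,k_4)) all reduce to 0 modulo the current basis, so we have a Gröbner basis.
Inter-reduce: drop elements whose leading term is divisible by another's, tail-reduce, and make monic.
Reduced Gröbner basis: {x - \tfrac{7}{5}y - \tfrac{6}{5}, y^{2} + \tfrac{10}{17}y + \tfrac{32}{17}}.

Since the reduced bases disagree, the two ideals are not the same.
The choice of monomial ordering does not affect the verdict — as long as both bases are computed under the same ordering, their equality decides ideal equality.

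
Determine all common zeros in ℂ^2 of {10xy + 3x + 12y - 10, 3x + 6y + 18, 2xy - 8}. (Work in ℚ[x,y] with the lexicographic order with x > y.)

Compute a lex Gröbner basis by Buchberger's algorithm.
f_1 = 10xy + 3x + 12y - 10, LT = xy.
f_2 = 3x + 6y + 18, LT = x.
f_3 = 2xy - 8, LT = xy.

S(f_1,f_2): lcm = xy. S = 3/10x - 2y² - 24/5y - 1.
  leading term x: subtract (1/10)·f_2 from 3/10x - 2y² - 24/5y - 1 → -2y² - 27/5y - 14/5
  leading term y²: no divisor's leading term divides it; move -2y² to the remainder.
  leading term y: no divisor's leading term divides it; move -27/5y to the remainder.
  leading term 1: no divisor's leading term divides it; move -14/5 to the remainder.
  remainder -2y² - 27/5y - 14/5 ≠ 0; add h_4 = -2y² - 27/5y - 14/5 to the basis.

S(f_1,f_3): lcm = xy. S = 3/10x + 6/5y + 3.
  leading term x: subtract (1/10)·f_2 from 3/10x + 6/5y + 3 → ⅗y + 6/5
  leading term y: no divisor's leading term divides it; move ⅗y to the remainder.
  leading term 1: no divisor's leading term divides it; move 6/5 to the remainder.
  remainder ⅗y + 6/5 ≠ 0; add h_5 = ⅗y + 6/5 to the basis.

The other S-polynomials (S(f_2,f_3), S(f_1,h_4), S(f_2,h_4), S(f_3,h_4), S(f_1,h_5), S(f_2,h_5), S(f_3,h_5), S(h_4,h_5)) all reduce to 0 modulo the current basis, so we have a Gröbner basis.
Inter-reduce: drop elements whose leading term is divisible by another's, tail-reduce, and make monic.
Reduced Gröbner basis: {x + 2, y + 2}.

From the last basis element, y + 2 = 0, so y takes values in {-2}. Each choice, substituted upward through the basis, yields the corresponding point(s) of the solution set.
  y = -2: the earlier basis element becomes x + 2 = 0, giving x = -2 — point (-2, -2).
Each listed point satisfies every original equation (direct substitution).

{(-2, -2)}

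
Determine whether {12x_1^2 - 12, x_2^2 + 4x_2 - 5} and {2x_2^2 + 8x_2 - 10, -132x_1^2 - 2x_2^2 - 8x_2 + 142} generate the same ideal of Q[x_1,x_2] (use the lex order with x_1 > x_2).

Since reduced Gröbner bases are canonical representatives of ideals under a given ordering, it suffices to compute and compare them.
Buchberger on the first generating set:
f_1 = 12x_1^2 - 12, LT = x_1^2.
f_2 = x_2^2 + 4x_2 - 5, LT = x_2^2.

The S-polynomials (S(f_1,f_2)) all reduce to 0 modulo the current basis, so we have a Gröbner basis.
Inter-reduce: drop elements whose leading term is divisible by another's, tail-reduce, and make monic.
Reduced Gröbner basis: {x_1^2 - 1, x_2^2 + 4x_2 - 5}.

Buchberger on the second generating set:
h_1 = 2x_2^2 + 8x_2 - 10, LT = x_2^2.
h_2 = -132x_1^2 - 2x_2^2 - 8x_2 + 142, LT = x_1^2.

The S-polynomials (S(h_1,h_2)) all reduce to 0 modulo the current basis, so we have a Gröbner basis.
Inter-reduce: drop elements whose leading term is divisible by another's, tail-reduce, and make monic.
Reduced Gröbner basis: {x_1^2 - 1, x_2^2 + 4x_2 - 5}.

Same reduced basis, so the two generating sets span the same ideal.

Yes, the ideals are equal.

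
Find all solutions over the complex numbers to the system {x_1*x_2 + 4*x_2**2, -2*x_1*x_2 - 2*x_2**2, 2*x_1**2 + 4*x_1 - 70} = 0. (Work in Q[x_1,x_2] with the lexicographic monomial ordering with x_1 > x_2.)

Compute a lex Gröbner basis by Buchberger's algorithm.
f_1 = x_1*x_2 + 4*x_2**2, LT = x_1*x_2.
f_2 = -2*x_1*x_2 - 2*x_2**2, LT = x_1*x_2.
f_3 = 2*x_1**2 + 4*x_1 - 70, LT = x_1**2.

S(f_1,f_2): lcm = x_1*x_2. S = 3*x_2**2.
  leading term x_2**2: no divisor's leading term divides it; move 3*x_2**2 to the remainder.
  remainder 3*x_2**2 ≠ 0; add h_4 = 3*x_2**2 to the basis.

S(f_1,f_3): lcm = x_1**2*x_2. S = 4*x_1*x_2**2 - 2*x_1*x_2 + 35*x_2.
  leading term x_1*x_2**2: subtract (4*x_2)·f_1 from 4*x_1*x_2**2 - 2*x_1*x_2 + 35*x_2 → -2*x_1*x_2 - 16*x_2**3 + 35*x_2
  leading term x_1*x_2: subtract (-2)·f_1 from -2*x_1*x_2 - 16*x_2**3 + 35*x_2 → -16*x_2**3 + 8*x_2**2 + 35*x_2
  leading term x_2**3: subtract (-16/3*x_2)·h_4 from -16*x_2**3 + 8*x_2**2 + 35*x_2 → 8*x_2**2 + 35*x_2
  leading term x_2**2: subtract (8/3)·h_4 from 8*x_2**2 + 35*x_2 → 35*x_2
  leading term x_2: no divisor's leading term divides it; move 35*x_2 to the remainder.
  remainder 35*x_2 ≠ 0; add h_5 = 35*x_2 to the basis.

The other S-polynomials (S(f_2,f_3), S(f_1,h_4), S(f_2,h_4), S(f_3,h_4), S(f_1,h_5), S(f_2,h_5), S(f_3,h_5), S(h_4,h_5)) all reduce to 0 modulo the current basis, so we have a Gröbner basis.
Inter-reduce: drop elements whose leading term is divisible by another's, tail-reduce, and make monic.
Reduced Gröbner basis: {x_1**2 + 2*x_1 - 35, x_2}.

From the last basis element, x_2 = 0, so x_2 takes values in {0}. Each choice, substituted upward through the basis, yields the corresponding point(s) of the solution set.
  x_2 = 0: the earlier basis element becomes x_1**2 + 2*x_1 - 35 = 0, giving x_1 = -7, 5 — points (-7, 0), (5, 0).

{(-7, 0), (5, 0)}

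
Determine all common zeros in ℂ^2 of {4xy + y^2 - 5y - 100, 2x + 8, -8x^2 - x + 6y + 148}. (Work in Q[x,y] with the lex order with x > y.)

{(-4, -4)}

Compute a lex Gröbner basis by Buchberger's algorithm.
f_1 = 4xy + y^2 - 5y - 100, LT = xy.
f_2 = 2x + 8, LT = x.
f_3 = -8x^2 - x + 6y + 148, LT = x^2.

S(f_1,f_2): lcm = xy. S = 1/4y^2 - 21/4y - 25.
  reduce S modulo (f_1, f_2, f_3):
  remainder 1/4y^2 - 21/4y - 25 ≠ 0; add h_4 = 1/4y^2 - 21/4y - 25 to the basis.

S(f_1,f_3): lcm = x^2y. S = 1/4xy^2 - 11/8xy - 25x + 3/4y^2 + 37/2y.
  reduce S modulo (f_1, f_2, f_3, h_4):
  remainder 75/4y + 75 ≠ 0; add h_5 = 75/4y + 75 to the basis.

The other S-polynomials (S(f_2,f_3), S(f_1,h_4), S(f_2,h_4), S(f_3,h_4), S(f_1,h_5), S(f_2,h_5), S(f_3,h_5), S(h_4,h_5)) all reduce to 0 modulo the current basis, so we have a Gröbner basis.
Inter-reduce: drop elements whose leading term is divisible by another's, tail-reduce, and make monic.
Reduced Gröbner basis: {x + 4, y + 4}.

Elimination: the polynomial y + 4 lies in the elimination ideal for y, so y ∈ {-4}. For each such y, the remaining basis elements (now univariate) give the rest of the solution.
  y = -4: the earlier basis element becomes x + 4 = 0, giving x = -4 — point (-4, -4).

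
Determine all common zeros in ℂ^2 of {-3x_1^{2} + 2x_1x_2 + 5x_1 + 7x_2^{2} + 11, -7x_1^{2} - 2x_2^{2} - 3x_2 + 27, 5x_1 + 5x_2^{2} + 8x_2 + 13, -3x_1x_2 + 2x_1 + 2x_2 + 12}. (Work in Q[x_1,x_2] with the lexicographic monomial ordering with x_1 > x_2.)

{(-2, -1)}

Compute a lex Gröbner basis by Buchberger's algorithm.
f_1 = -3x_1^{2} + 2x_1x_2 + 5x_1 + 7x_2^{2} + 11, LT = x_1^{2}.
f_2 = -7x_1^{2} - 2x_2^{2} - 3x_2 + 27, LT = x_1^{2}.
f_3 = 5x_1 + 5x_2^{2} + 8x_2 + 13, LT = x_1.
f_4 = -3x_1x_2 + 2x_1 + 2x_2 + 12, LT = x_1x_2.

S(f_1,f_2): lcm = x_1^{2}. S = -\tfrac{2}{3}x_1x_2 - \tfrac{5}{3}x_1 - \tfrac{55}{21}x_2^{2} - \tfrac{3}{7}x_2 + \tfrac{4}{21}.
  leading term x_1x_2: subtract (-\tfrac{2}{15}x_2)·f_3 from -\tfrac{2}{3}x_1x_2 - \tfrac{5}{3}x_1 - \tfrac{55}{21}x_2^{2} - \tfrac{3}{7}x_2 + \tfrac{4}{21} → -\tfrac{5}{3}x_1 + \tfrac{2}{3}x_2^{3} - \tfrac{163}{105}x_2^{2} + \tfrac{137}{105}x_2 + \tfrac{4}{21}
  leading term x_1: subtract (-\tfrac{1}{3})·f_3 from -\tfrac{5}{3}x_1 + \tfrac{2}{3}x_2^{3} - \tfrac{163}{105}x_2^{2} + \tfrac{137}{105}x_2 + \tfrac{4}{21} → \tfrac{2}{3}x_2^{3} + \tfrac{4}{35}x_2^{2} + \tfrac{139}{35}x_2 + \tfrac{95}{21}
  leading term x_2^{3}: no divisor's leading term divides it; move \tfrac{2}{3}x_2^{3} to the remainder.
  leading term x_2^{2}: no divisor's leading term divides it; move \tfrac{4}{35}x_2^{2} to the remainder.
  leading term x_2: no divisor's leading term divides it; move \tfrac{139}{35}x_2 to the remainder.
  leading term 1: no divisor's leading term divides it; move \tfrac{95}{21} to the remainder.
  remainder \tfrac{2}{3}x_2^{3} + \tfrac{4}{35}x_2^{2} + \tfrac{139}{35}x_2 + \tfrac{95}{21} ≠ 0; add h_5 = \tfrac{2}{3}x_2^{3} + \tfrac{4}{35}x_2^{2} + \tfrac{139}{35}x_2 + \tfrac{95}{21} to the basis.

S(f_1,f_3): lcm = x_1^{2}. S = -x_1x_2^{2} - \tfrac{34}{15}x_1x_2 - \tfrac{64}{15}x_1 - \tfrac{7}{3}x_2^{2} - \tfrac{11}{3}.
  leading term x_1x_2^{2}: subtract (-\tfrac{1}{5}x_2^{2})·f_3 from -x_1x_2^{2} - \tfrac{34}{15}x_1x_2 - \tfrac{64}{15}x_1 - \tfrac{7}{3}x_2^{2} - \tfrac{11}{3} → -\tfrac{34}{15}x_1x_2 - \tfrac{64}{15}x_1 + x_2^{4} + \tfrac{8}{5}x_2^{3} + \tfrac{4}{15}x_2^{2} - \tfrac{11}{3}
  leading term x_1x_2: subtract (-\tfrac{34}{75}x_2)·f_3 from -\tfrac{34}{15}x_1x_2 - \tfrac{64}{15}x_1 + x_2^{4} + \tfrac{8}{5}x_2^{3} + \tfrac{4}{15}x_2^{2} - \tfrac{11}{3} → -\tfrac{64}{15}x_1 + x_2^{4} + \tfrac{58}{15}x_2^{3} + \tfrac{292}{75}x_2^{2} + \tfrac{442}{75}x_2 - \tfrac{11}{3}
  leading term x_1: subtract (-\tfrac{64}{75})·f_3 from -\tfrac{64}{15}x_1 + x_2^{4} + \tfrac{58}{15}x_2^{3} + \tfrac{292}{75}x_2^{2} + \tfrac{442}{75}x_2 - \tfrac{11}{3} → x_2^{4} + \tfrac{58}{15}x_2^{3} + \tfrac{204}{25}x_2^{2} + \tfrac{318}{25}x_2 + \tfrac{557}{75}
  leading term x_2^{4}: subtract (\tfrac{3}{2}x_2)·h_5 from x_2^{4} + \tfrac{58}{15}x_2^{3} + \tfrac{204}{25}x_2^{2} + \tfrac{318}{25}x_2 + \tfrac{557}{75} → \tfrac{388}{105}x_2^{3} + \tfrac{771}{350}x_2^{2} + \tfrac{2077}{350}x_2 + \tfrac{557}{75}
  leading term x_2^{3}: subtract (\tfrac{194}{35})·h_5 from \tfrac{388}{105}x_2^{3} + \tfrac{771}{350}x_2^{2} + \tfrac{2077}{350}x_2 + \tfrac{557}{75} → \tfrac{769}{490}x_2^{2} - \tfrac{39393}{2450}x_2 - \tfrac{21619}{1225}
  leading term x_2^{2}: no divisor's leading term divides it; move \tfrac{769}{490}x_2^{2} to the remainder.
  leading term x_2: no divisor's leading term divides it; move -\tfrac{39393}{2450}x_2 to the remainder.
  leading term 1: no divisor's leading term divides it; move -\tfrac{21619}{1225} to the remainder.
  remainder \tfrac{769}{490}x_2^{2} - \tfrac{39393}{2450}x_2 - \tfrac{21619}{1225} ≠ 0; add h_6 = \tfrac{769}{490}x_2^{2} - \tfrac{39393}{2450}x_2 - \tfrac{21619}{1225} to the basis.

S(f_1,f_4): lcm = x_1^{2}x_2. S = \tfrac{2}{3}x_1^{2} - \tfrac{2}{3}x_1x_2^{2} - x_1x_2 + 4x_1 - \tfrac{7}{3}x_2^{3} - \tfrac{11}{3}x_2.
  leading term x_1^{2}: subtract (-\tfrac{2}{9})·f_1 from \tfrac{2}{3}x_1^{2} - \tfrac{2}{3}x_1x_2^{2} - x_1x_2 + 4x_1 - \tfrac{7}{3}x_2^{3} - \tfrac{11}{3}x_2 → -\tfrac{2}{3}x_1x_2^{2} - \tfrac{5}{9}x_1x_2 + \tfrac{46}{9}x_1 - \tfrac{7}{3}x_2^{3} + \tfrac{14}{9}x_2^{2} - \tfrac{11}{3}x_2 + \tfrac{22}{9}
  leading term x_1x_2^{2}: subtract (-\tfrac{2}{15}x_2^{2})·f_3 from -\tfrac{2}{3}x_1x_2^{2} - \tfrac{5}{9}x_1x_2 + \tfrac{46}{9}x_1 - \tfrac{7}{3}x_2^{3} + \tfrac{14}{9}x_2^{2} - \tfrac{11}{3}x_2 + \tfrac{22}{9} → -\tfrac{5}{9}x_1x_2 + \tfrac{46}{9}x_1 + \tfrac{2}{3}x_2^{4} - \tfrac{19}{15}x_2^{3} + \tfrac{148}{45}x_2^{2} - \tfrac{11}{3}x_2 + \tfrac{22}{9}
  leading term x_1x_2: subtract (-\tfrac{1}{9}x_2)·f_3 from -\tfrac{5}{9}x_1x_2 + \tfrac{46}{9}x_1 + \tfrac{2}{3}x_2^{4} - \tfrac{19}{15}x_2^{3} + \tfrac{148}{45}x_2^{2} - \tfrac{11}{3}x_2 + \tfrac{22}{9} → \tfrac{46}{9}x_1 + \tfrac{2}{3}x_2^{4} - \tfrac{32}{45}x_2^{3} + \tfrac{188}{45}x_2^{2} - \tfrac{20}{9}x_2 + \tfrac{22}{9}
  leading term x_1: subtract (\tfrac{46}{45})·f_3 from \tfrac{46}{9}x_1 + \tfrac{2}{3}x_2^{4} - \tfrac{32}{45}x_2^{3} + \tfrac{188}{45}x_2^{2} - \tfrac{20}{9}x_2 + \tfrac{22}{9} → \tfrac{2}{3}x_2^{4} - \tfrac{32}{45}x_2^{3} - \tfrac{14}{15}x_2^{2} - \tfrac{52}{5}x_2 - \tfrac{488}{45}
  leading term x_2^{4}: subtract (x_2)·h_5 from \tfrac{2}{3}x_2^{4} - \tfrac{32}{45}x_2^{3} - \tfrac{14}{15}x_2^{2} - \tfrac{52}{5}x_2 - \tfrac{488}{45} → -\tfrac{52}{63}x_2^{3} - \tfrac{103}{21}x_2^{2} - \tfrac{1567}{105}x_2 - \tfrac{488}{45}
  leading term x_2^{3}: subtract (-\tfrac{26}{21})·h_5 from -\tfrac{52}{63}x_2^{3} - \tfrac{103}{21}x_2^{2} - \tfrac{1567}{105}x_2 - \tfrac{488}{45} → -\tfrac{1167}{245}x_2^{2} - \tfrac{1471}{147}x_2 - \tfrac{3854}{735}
  leading term x_2^{2}: subtract (-\tfrac{2334}{769})·h_6 from -\tfrac{1167}{245}x_2^{2} - \tfrac{1471}{147}x_2 - \tfrac{3854}{735} → -\tfrac{3391732}{57675}x_2 - \tfrac{3391732}{57675}
  leading term x_2: no divisor's leading term divides it; move -\tfrac{3391732}{57675}x_2 to the remainder.
  leading term 1: no divisor's leading term divides it; move -\tfrac{3391732}{57675} to the remainder.
  remainder -\tfrac{3391732}{57675}x_2 - \tfrac{3391732}{57675} ≠ 0; add h_7 = -\tfrac{3391732}{57675}x_2 - \tfrac{3391732}{57675} to the basis.

The other S-polynomials (S(f_2,f_3), S(f_2,f_4), S(f_3,f_4), S(f_1,h_5), S(f_2,h_5), S(f_3,h_5), S(f_4,h_5), S(f_1,h_6), S(f_2,h_6), S(f_3,h_6), S(f_4,h_6), S(h_5,h_6), S(f_1,h_7), S(f_2,h_7), S(f_3,h_7), S(f_4,h_7), S(h_5,h_7), S(h_6,h_7)) all reduce to 0 modulo the current basis, so we have a Gröbner basis.
Inter-reduce: drop elements whose leading term is divisible by another's, tail-reduce, and make monic.
Reduced Gröbner basis: {x_1 + 2, x_2 + 1}.

From the last basis element, x_2 + 1 = 0, so x_2 takes values in {-1}. Each choice, substituted upward through the basis, yields the corresponding point(s) of the solution set.
  x_2 = -1: the earlier basis element becomes x_1 + 2 = 0, giving x_1 = -2 — point (-2, -1).
Check: every point annihilates each of the original generators.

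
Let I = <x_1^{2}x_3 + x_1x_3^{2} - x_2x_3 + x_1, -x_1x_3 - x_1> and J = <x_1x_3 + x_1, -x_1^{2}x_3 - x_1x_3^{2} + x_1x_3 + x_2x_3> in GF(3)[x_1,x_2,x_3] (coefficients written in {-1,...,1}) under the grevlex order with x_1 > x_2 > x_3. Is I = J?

Yes, the ideals are equal.

Equality of ideals is decidable: compute both reduced Gröbner bases (unique for the ordering) and check whether they agree.
Buchberger on the first generating set:
f_1 = x_1^{2}x_3 + x_1x_3^{2} - x_2x_3 + x_1, LT = x_1^{2}x_3.
f_2 = -x_1x_3 - x_1, LT = x_1x_3.

S(f_1,f_2): lcm = x_1^{2}x_3. S = x_1x_3^{2} - x_1^{2} - x_2x_3 + x_1.
  reduce S modulo (f_1, f_2):
  remainder -x_1^{2} - x_2x_3 - x_1 ≠ 0; add g_3 = -x_1^{2} - x_2x_3 - x_1 to the basis.

S(f_1,g_3): lcm = x_1^{2}x_3. S = x_1x_3^{2} - x_2x_3^{2} - x_1x_3 - x_2x_3 + x_1.
  reduce S modulo (f_1, f_2, g_3):
  remainder -x_2x_3^{2} - x_2x_3 ≠ 0; add g_4 = -x_2x_3^{2} - x_2x_3 to the basis.

The other S-polynomials (S(f_2,g_3), S(f_1,g_4), S(f_2,g_4), S(g_3,g_4)) all reduce to 0 modulo the current basis, so we have a Gröbner basis.
Inter-reduce: drop elements whose leading term is divisible by another's, tail-reduce, and make monic.
Reduced Gröbner basis: {x_2x_3^{2} + x_2x_3, x_1^{2} + x_2x_3 + x_1, x_1x_3 + x_1}.

Buchberger on the second generating set:
h_1 = x_1x_3 + x_1, LT = x_1x_3.
h_2 = -x_1^{2}x_3 - x_1x_3^{2} + x_1x_3 + x_2x_3, LT = x_1^{2}x_3.

S(h_1,h_2): lcm = x_1^{2}x_3. S = -x_1x_3^{2} + x_1^{2} + x_1x_3 + x_2x_3.
  reduce S modulo (h_1, h_2):
  remainder x_1^{2} + x_2x_3 + x_1 ≠ 0; add k_3 = x_1^{2} + x_2x_3 + x_1 to the basis.

S(h_1,k_3): lcm = x_1^{2}x_3. S = -x_2x_3^{2} + x_1^{2} - x_1x_3.
  reduce S modulo (h_1, h_2, k_3):
  remainder -x_2x_3^{2} - x_2x_3 ≠ 0; add k_4 = -x_2x_3^{2} - x_2x_3 to the basis.

The other S-polynomials (S(h_2,k_3), S(h_1,k_4), S(h_2,k_4), S(k_3,k_4)) all reduce to 0 modulo the current basis, so we have a Gröbner basis.
Inter-reduce: drop elements whose leading term is divisible by another's, tail-reduce, and make monic.
Reduced Gröbner basis: {x_2x_3^{2} + x_2x_3, x_1^{2} + x_2x_3 + x_1, x_1x_3 + x_1}.

The two bases agree; hence the ideals are identical.
The same test decides containment: I ⊆ J iff every generator of I reduces to 0 modulo a Gröbner basis of J.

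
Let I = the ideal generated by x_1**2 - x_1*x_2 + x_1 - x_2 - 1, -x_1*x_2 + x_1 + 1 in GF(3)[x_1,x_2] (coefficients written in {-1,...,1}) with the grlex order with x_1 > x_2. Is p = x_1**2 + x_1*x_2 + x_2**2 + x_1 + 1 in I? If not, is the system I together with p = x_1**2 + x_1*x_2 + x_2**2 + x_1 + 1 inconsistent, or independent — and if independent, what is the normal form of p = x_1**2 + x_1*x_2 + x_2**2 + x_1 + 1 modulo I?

x_1**2 + x_1*x_2 + x_2**2 + x_1 + 1 lies in I (it reduces to 0).

First compute the reduced Gröbner basis of I by Buchberger's algorithm.
f_1 = x_1**2 - x_1*x_2 + x_1 - x_2 - 1, LT = x_1**2.
f_2 = -x_1*x_2 + x_1 + 1, LT = x_1*x_2.

S(f_1,f_2): lcm = x_1**2*x_2. S = -x_1*x_2**2 + x_1**2 + x_1*x_2 - x_2**2 + x_1 - x_2.
  leading term x_1*x_2**2: subtract (x_2)·f_2 from -x_1*x_2**2 + x_1**2 + x_1*x_2 - x_2**2 + x_1 - x_2 → x_1**2 - x_2**2 + x_1 + x_2
  leading term x_1**2: subtract (1)·f_1 from x_1**2 - x_2**2 + x_1 + x_2 → x_1*x_2 - x_2**2 - x_2 + 1
  leading term x_1*x_2: subtract (-1)·f_2 from x_1*x_2 - x_2**2 - x_2 + 1 → -x_2**2 + x_1 - x_2 - 1
  leading term x_2**2: no divisor's leading term divides it; move -x_2**2 to the remainder.
  leading term x_1: no divisor's leading term divides it; move x_1 to the remainder.
  leading term x_2: no divisor's leading term divides it; move -x_2 to the remainder.
  leading term 1: no divisor's leading term divides it; move -1 to the remainder.
  remainder -x_2**2 + x_1 - x_2 - 1 ≠ 0; add h_3 = -x_2**2 + x_1 - x_2 - 1 to the basis.

The other S-polynomials (S(f_1,h_3), S(f_2,h_3)) all reduce to 0 modulo the current basis, so we have a Gröbner basis.
Inter-reduce: drop elements whose leading term is divisible by another's, tail-reduce, and make monic.
Reduced Gröbner basis: {x_1**2 - x_2 + 1, x_1*x_2 - x_1 - 1, x_2**2 - x_1 + x_2 + 1}.
Label its elements g_1 = x_1**2 - x_2 + 1, g_2 = x_1*x_2 - x_1 - 1, g_3 = x_2**2 - x_1 + x_2 + 1.

Reduce p = x_1**2 + x_1*x_2 + x_2**2 + x_1 + 1 modulo G:
  leading term x_1**2: subtract (1)·g_1 from x_1**2 + x_1*x_2 + x_2**2 + x_1 + 1 → x_1*x_2 + x_2**2 + x_1 + x_2
  leading term x_1*x_2: subtract (1)·g_2 from x_1*x_2 + x_2**2 + x_1 + x_2 → x_2**2 - x_1 + x_2 + 1
  leading term x_2**2: subtract (1)·g_3 from x_2**2 - x_1 + x_2 + 1 → 0
  normal form = 0.
Since the normal form is 0, p ∈ I.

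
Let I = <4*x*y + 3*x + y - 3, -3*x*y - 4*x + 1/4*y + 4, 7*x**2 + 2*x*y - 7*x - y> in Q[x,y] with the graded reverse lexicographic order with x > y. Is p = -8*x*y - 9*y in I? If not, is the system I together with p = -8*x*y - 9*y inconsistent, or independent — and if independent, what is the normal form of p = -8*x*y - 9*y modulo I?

-8*x*y - 9*y lies in I (it reduces to 0).

First compute the reduced Gröbner basis of I by Buchberger's algorithm.
f_1 = 4*x*y + 3*x + y - 3, LT = x*y.
f_2 = -3*x*y - 4*x + 1/4*y + 4, LT = x*y.
f_3 = 7*x**2 + 2*x*y - 7*x - y, LT = x**2.

S(f_1,f_2): lcm = x*y. S = -7/12*x + 1/3*y + 7/12.
  leading term x: no divisor's leading term divides it; move -7/12*x to the remainder.
  leading term y: no divisor's leading term divides it; move 1/3*y to the remainder.
  leading term 1: no divisor's leading term divides it; move 7/12 to the remainder.
  remainder -7/12*x + 1/3*y + 7/12 ≠ 0; add h_4 = -7/12*x + 1/3*y + 7/12 to the basis.

S(f_1,f_3): lcm = x**2*y. S = -2/7*x*y**2 + 3/4*x**2 + 5/4*x*y + 1/7*y**2 - 3/4*x.
  leading term x*y**2: subtract (-1/14*y)·f_1 from -2/7*x*y**2 + 3/4*x**2 + 5/4*x*y + 1/7*y**2 - 3/4*x → 3/4*x**2 + 41/28*x*y + 3/14*y**2 - 3/4*x - 3/14*y
  leading term x**2: subtract (3/28)·f_3 from 3/4*x**2 + 41/28*x*y + 3/14*y**2 - 3/4*x - 3/14*y → 5/4*x*y + 3/14*y**2 - 3/28*y
  leading term x*y: subtract (5/16)·f_1 from 5/4*x*y + 3/14*y**2 - 3/28*y → 3/14*y**2 - 15/16*x - 47/112*y + 15/16
  leading term y**2: no divisor's leading term divides it; move 3/14*y**2 to the remainder.
  leading term x: subtract (45/28)·h_4 from -15/16*x - 47/112*y + 15/16 → -107/112*y
  leading term y: no divisor's leading term divides it; move -107/112*y to the remainder.
  remainder 3/14*y**2 - 107/112*y ≠ 0; add h_5 = 3/14*y**2 - 107/112*y to the basis.

S(f_2,f_3): lcm = x**2*y. S = -2/7*x*y**2 + 4/3*x**2 + 11/12*x*y + 1/7*y**2 - 4/3*x.
  leading term x*y**2: subtract (-1/14*y)·f_1 from -2/7*x*y**2 + 4/3*x**2 + 11/12*x*y + 1/7*y**2 - 4/3*x → 4/3*x**2 + 95/84*x*y + 3/14*y**2 - 4/3*x - 3/14*y
  leading term x**2: subtract (4/21)·f_3 from 4/3*x**2 + 95/84*x*y + 3/14*y**2 - 4/3*x - 3/14*y → 3/4*x*y + 3/14*y**2 - 1/42*y
  leading term x*y: subtract (3/16)·f_1 from 3/4*x*y + 3/14*y**2 - 1/42*y → 3/14*y**2 - 9/16*x - 71/336*y + 9/16
  leading term y**2: subtract (1)·h_5 from 3/14*y**2 - 9/16*x - 71/336*y + 9/16 → -9/16*x + 125/168*y + 9/16
  leading term x: subtract (27/28)·h_4 from -9/16*x + 125/168*y + 9/16 → 71/168*y
  leading term y: no divisor's leading term divides it; move 71/168*y to the remainder.
  remainder 71/168*y ≠ 0; add h_6 = 71/168*y to the basis.

S(f_1,h_4): lcm = x*y. S = 4/7*y**2 + 3/4*x + 5/4*y - 3/4.
  leading term y**2: subtract (8/3)·h_5 from 4/7*y**2 + 3/4*x + 5/4*y - 3/4 → 3/4*x + 319/84*y - 3/4
  leading term x: subtract (-9/7)·h_4 from 3/4*x + 319/84*y - 3/4 → 355/84*y
  leading term y: subtract (10)·h_6 from 355/84*y → 0
  remainder 0.

S(f_2,h_4): lcm = x*y. S = 4/7*y**2 + 4/3*x + 11/12*y - 4/3.
  leading term y**2: subtract (8/3)·h_5 from 4/7*y**2 + 4/3*x + 11/12*y - 4/3 → 4/3*x + 97/28*y - 4/3
  leading term x: subtract (-16/7)·h_4 from 4/3*x + 97/28*y - 4/3 → 355/84*y
  leading term y: subtract (10)·h_6 from 355/84*y → 0
  remainder 0.

S(f_3,h_4): lcm = x**2. S = 6/7*x*y - 1/7*y.
  leading term x*y: subtract (3/14)·f_1 from 6/7*x*y - 1/7*y → -9/14*x - 5/14*y + 9/14
  leading term x: subtract (54/49)·h_4 from -9/14*x - 5/14*y + 9/14 → -71/98*y
  leading term y: subtract (-12/7)·h_6 from -71/98*y → 0
  remainder 0.

S(f_1,h_5): lcm = x*y**2. S = 125/24*x*y + 1/4*y**2 - 3/4*y.
  leading term x*y: subtract (125/96)·f_1 from 125/24*x*y + 1/4*y**2 - 3/4*y → 1/4*y**2 - 125/32*x - 197/96*y + 125/32
  leading term y**2: subtract (7/6)·h_5 from 1/4*y**2 - 125/32*x - 197/96*y + 125/32 → -125/32*x - 15/16*y + 125/32
  leading term x: subtract (375/56)·h_4 from -125/32*x - 15/16*y + 125/32 → -355/112*y
  leading term y: subtract (-15/2)·h_6 from -355/112*y → 0
  remainder 0.

S(f_2,h_5): lcm = x*y**2. S = 139/24*x*y - 1/12*y**2 - 4/3*y.
  leading term x*y: subtract (139/96)·f_1 from 139/24*x*y - 1/12*y**2 - 4/3*y → -1/12*y**2 - 139/32*x - 89/32*y + 139/32
  leading term y**2: subtract (-7/18)·h_5 from -1/12*y**2 - 139/32*x - 89/32*y + 139/32 → -139/32*x - 227/72*y + 139/32
  leading term x: subtract (417/56)·h_4 from -139/32*x - 227/72*y + 139/32 → -355/63*y
  leading term y: subtract (-40/3)·h_6 from -355/63*y → 0
  remainder 0.

S(f_3,h_5): leading monomials are coprime, so the S-polynomial reduces to 0 (Buchberger's first criterion).
S(h_4,h_5): leading monomials are coprime, so the S-polynomial reduces to 0 (Buchberger's first criterion).
S(f_1,h_6): lcm = x*y. S = 3/4*x + 1/4*y - 3/4.
  leading term x: subtract (-9/7)·h_4 from 3/4*x + 1/4*y - 3/4 → 19/28*y
  leading term y: subtract (114/71)·h_6 from 19/28*y → 0
  remainder 0.

S(f_2,h_6): lcm = x*y. S = 4/3*x - 1/12*y - 4/3.
  leading term x: subtract (-16/7)·h_4 from 4/3*x - 1/12*y - 4/3 → 19/28*y
  leading term y: subtract (114/71)·h_6 from 19/28*y → 0
  remainder 0.

S(f_3,h_6): leading monomials are coprime, so the S-polynomial reduces to 0 (Buchberger's first criterion).
S(h_4,h_6): leading monomials are coprime, so the S-polynomial reduces to 0 (Buchberger's first criterion).
S(h_5,h_6): lcm = y**2. S = -107/24*y.
  leading term y: subtract (-749/71)·h_6 from -107/24*y → 0
  remainder 0.

Every S-polynomial of the final basis reduces to 0, so we have a Gröbner basis.
Inter-reduce: drop elements whose leading term is divisible by another's, tail-reduce, and make monic.
Reduced Gröbner basis: {x - 1, y}.
Label its elements g_1 = x - 1, g_2 = y.

Reduce p = -8*x*y - 9*y modulo G:
  leading term x*y: subtract (-8*y)·g_1 from -8*x*y - 9*y → -17*y
  leading term y: subtract (-17)·g_2 from -17*y → 0
  normal form = 0.
Since the normal form is 0, p ∈ I.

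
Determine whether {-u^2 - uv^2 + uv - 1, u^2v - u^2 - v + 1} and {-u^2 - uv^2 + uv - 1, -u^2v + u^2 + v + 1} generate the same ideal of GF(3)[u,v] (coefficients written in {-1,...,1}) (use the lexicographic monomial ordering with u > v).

No, the ideals differ.

Equality of ideals is decidable: compute both reduced Gröbner bases (unique for the ordering) and check whether they agree.
Buchberger on the first generating set:
f_1 = -u^2 - uv^2 + uv - 1, LT = u^2.
f_2 = u^2v - u^2 - v + 1, LT = u^2v.

S(f_1,f_2): lcm = u^2v. S = u^2 + uv^3 - uv^2 - v - 1.
  leading term u^2: subtract (-1)·f_1 from u^2 + uv^3 - uv^2 - v - 1 → uv^3 + uv^2 + uv - v + 1
  leading term uv^3: no divisor's leading term divides it; move uv^3 to the remainder.
  leading term uv^2: no divisor's leading term divides it; move uv^2 to the remainder.
  leading term uv: no divisor's leading term divides it; move uv to the remainder.
  leading term v: no divisor's leading term divides it; move -v to the remainder.
  leading term 1: no divisor's leading term divides it; move 1 to the remainder.
  remainder uv^3 + uv^2 + uv - v + 1 ≠ 0; add g_3 = uv^3 + uv^2 + uv - v + 1 to the basis.

S(f_1,g_3): lcm = u^2v^3. S = -u^2v^2 - u^2v + uv^5 - uv^4 + uv - u + v^3.
  leading term u^2v^2: subtract (v^2)·f_1 from -u^2v^2 - u^2v + uv^5 - uv^4 + uv - u + v^3 → -u^2v + uv^5 - uv^3 + uv - u + v^3 + v^2
  leading term u^2v: subtract (v)·f_1 from -u^2v + uv^5 - uv^3 + uv - u + v^3 + v^2 → uv^5 - uv^2 + uv - u + v^3 + v^2 + v
  leading term uv^5: subtract (v^2)·g_3 from uv^5 - uv^2 + uv - u + v^3 + v^2 + v → -uv^4 - uv^3 - uv^2 + uv - u - v^3 + v
  leading term uv^4: subtract (-v)·g_3 from -uv^4 - uv^3 - uv^2 + uv - u - v^3 + v → uv - u - v^3 - v^2 - v
  leading term uv: no divisor's leading term divides it; move uv to the remainder.
  leading term u: no divisor's leading term divides it; move -u to the remainder.
  leading term v^3: no divisor's leading term divides it; move -v^3 to the remainder.
  leading term v^2: no divisor's leading term divides it; move -v^2 to the remainder.
  leading term v: no divisor's leading term divides it; move -v to the remainder.
  remainder uv - u - v^3 - v^2 - v ≠ 0; add g_4 = uv - u - v^3 - v^2 - v to the basis.

S(g_3,g_4): lcm = uv^3. S = -uv^2 + uv + v^5 + v^4 + v^3 - v + 1.
  leading term uv^2: subtract (-v)·g_4 from -uv^2 + uv + v^5 + v^4 + v^3 - v + 1 → v^5 - v^2 - v + 1
  leading term v^5: no divisor's leading term divides it; move v^5 to the remainder.
  leading term v^2: no divisor's leading term divides it; move -v^2 to the remainder.
  leading term v: no divisor's leading term divides it; move -v to the remainder.
  leading term 1: no divisor's leading term divides it; move 1 to the remainder.
  remainder v^5 - v^2 - v + 1 ≠ 0; add g_5 = v^5 - v^2 - v + 1 to the basis.

The other S-polynomials (S(f_2,g_3), S(f_1,g_4), S(f_2,g_4), S(f_1,g_5), S(f_2,g_5), S(g_3,g_5), S(g_4,g_5)) all reduce to 0 modulo the current basis, so we have a Gröbner basis.
Inter-reduce: drop elements whose leading term is divisible by another's, tail-reduce, and make monic.
Reduced Gröbner basis: {u^2 + v^4 + v^3 + v^2 + 1, uv - u - v^3 - v^2 - v, v^5 - v^2 - v + 1}.

Buchberger on the second generating set:
h_1 = -u^2 - uv^2 + uv - 1, LT = u^2.
h_2 = -u^2v + u^2 + v + 1, LT = u^2v.

S(h_1,h_2): lcm = u^2v. S = u^2 + uv^3 - uv^2 - v + 1.
  leading term u^2: subtract (-1)·h_1 from u^2 + uv^3 - uv^2 - v + 1 → uv^3 + uv^2 + uv - v
  leading term uv^3: no divisor's leading term divides it; move uv^3 to the remainder.
  leading term uv^2: no divisor's leading term divides it; move uv^2 to the remainder.
  leading term uv: no divisor's leading term divides it; move uv to the remainder.
  leading term v: no divisor's leading term divides it; move -v to the remainder.
  remainder uv^3 + uv^2 + uv - v ≠ 0; add k_3 = uv^3 + uv^2 + uv - v to the basis.

S(h_1,k_3): lcm = u^2v^3. S = -u^2v^2 - u^2v + uv^5 - uv^4 + uv + v^3.
  leading term u^2v^2: subtract (v^2)·h_1 from -u^2v^2 - u^2v + uv^5 - uv^4 + uv + v^3 → -u^2v + uv^5 - uv^3 + uv + v^3 + v^2
  leading term u^2v: subtract (v)·h_1 from -u^2v + uv^5 - uv^3 + uv + v^3 + v^2 → uv^5 - uv^2 + uv + v^3 + v^2 + v
  leading term uv^5: subtract (v^2)·k_3 from uv^5 - uv^2 + uv + v^3 + v^2 + v → -uv^4 - uv^3 - uv^2 + uv - v^3 + v^2 + v
  leading term uv^4: subtract (-v)·k_3 from -uv^4 - uv^3 - uv^2 + uv - v^3 + v^2 + v → uv - v^3 + v
  leading term uv: no divisor's leading term divides it; move uv to the remainder.
  leading term v^3: no divisor's leading term divides it; move -v^3 to the remainder.
  leading term v: no divisor's leading term divides it; move v to the remainder.
  remainder uv - v^3 + v ≠ 0; add k_4 = uv - v^3 + v to the basis.

S(k_3,k_4): lcm = uv^3. S = uv^2 + uv + v^5 - v^3 - v.
  leading term uv^2: subtract (v)·k_4 from uv^2 + uv + v^5 - v^3 - v → uv + v^5 + v^4 - v^3 - v^2 - v
  leading term uv: subtract (1)·k_4 from uv + v^5 + v^4 - v^3 - v^2 - v → v^5 + v^4 - v^2 + v
  leading term v^5: no divisor's leading term divides it; move v^5 to the remainder.
  leading term v^4: no divisor's leading term divides it; move v^4 to the remainder.
  leading term v^2: no divisor's leading term divides it; move -v^2 to the remainder.
  leading term v: no divisor's leading term divides it; move v to the remainder.
  remainder v^5 + v^4 - v^2 + v ≠ 0; add k_5 = v^5 + v^4 - v^2 + v to the basis.

The other S-polynomials (S(h_2,k_3), S(h_1,k_4), S(h_2,k_4), S(h_1,k_5), S(h_2,k_5), S(k_3,k_5), S(k_4,k_5)) all reduce to 0 modulo the current basis, so we have a Gröbner basis.
Inter-reduce: drop elements whose leading term is divisible by another's, tail-reduce, and make monic.
Reduced Gröbner basis: {u^2 + v^4 - v^3 - v^2 + v + 1, uv - v^3 + v, v^5 + v^4 - v^2 + v}.

The bases are distinct; the ideals are different.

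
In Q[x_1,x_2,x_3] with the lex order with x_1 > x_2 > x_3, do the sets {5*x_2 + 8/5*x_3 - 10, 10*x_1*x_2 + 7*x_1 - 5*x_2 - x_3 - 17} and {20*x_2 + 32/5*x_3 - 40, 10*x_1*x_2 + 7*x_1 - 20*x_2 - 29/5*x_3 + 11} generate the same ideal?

For a fixed monomial order, each ideal has a unique reduced Gröbner basis; comparing bases decides equality.
Buchberger on the first generating set:
f_1 = 5*x_2 + 8/5*x_3 - 10, LT = x_2.
f_2 = 10*x_1*x_2 + 7*x_1 - 5*x_2 - x_3 - 17, LT = x_1*x_2.

S(f_1,f_2): lcm = x_1*x_2. S = 8/25*x_1*x_3 - 27/10*x_1 + 1/2*x_2 + 1/10*x_3 + 17/10.
  reduce S modulo (f_1, f_2):
  remainder 8/25*x_1*x_3 - 27/10*x_1 - 3/50*x_3 + 27/10 ≠ 0; add g_3 = 8/25*x_1*x_3 - 27/10*x_1 - 3/50*x_3 + 27/10 to the basis.

The other S-polynomials (S(f_1,g_3), S(f_2,g_3)) all reduce to 0 modulo the current basis, so we have a Gröbner basis.
Inter-reduce: drop elements whose leading term is divisible by another's, tail-reduce, and make monic.
Reduced Gröbner basis: {x_1*x_3 - 135/16*x_1 - 3/16*x_3 + 135/16, x_2 + 8/25*x_3 - 2}.

Buchberger on the second generating set:
h_1 = 20*x_2 + 32/5*x_3 - 40, LT = x_2.
h_2 = 10*x_1*x_2 + 7*x_1 - 20*x_2 - 29/5*x_3 + 11, LT = x_1*x_2.

S(h_1,h_2): lcm = x_1*x_2. S = 8/25*x_1*x_3 - 27/10*x_1 + 2*x_2 + 29/50*x_3 - 11/10.
  reduce S modulo (h_1, h_2):
  remainder 8/25*x_1*x_3 - 27/10*x_1 - 3/50*x_3 + 29/10 ≠ 0; add k_3 = 8/25*x_1*x_3 - 27/10*x_1 - 3/50*x_3 + 29/10 to the basis.

The other S-polynomials (S(h_1,k_3), S(h_2,k_3)) all reduce to 0 modulo the current basis, so we have a Gröbner basis.
Inter-reduce: drop elements whose leading term is divisible by another's, tail-reduce, and make monic.
Reduced Gröbner basis: {x_1*x_3 - 135/16*x_1 - 3/16*x_3 + 145/16, x_2 + 8/25*x_3 - 2}.

These differ, so the ideals are not equal.

No, the ideals differ.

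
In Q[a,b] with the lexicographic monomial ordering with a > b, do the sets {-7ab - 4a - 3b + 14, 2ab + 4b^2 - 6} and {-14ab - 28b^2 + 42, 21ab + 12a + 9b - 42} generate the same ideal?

Yes, the ideals are equal.

Since reduced Gröbner bases are canonical representatives of ideals under a given ordering, it suffices to compute and compare them.
Buchberger on the first generating set:
f_1 = -7ab - 4a - 3b + 14, LT = ab.
f_2 = 2ab + 4b^2 - 6, LT = ab.

S(f_1,f_2): lcm = ab. S = 4/7a - 2b^2 + 3/7b + 1.
  leading term a: no divisor's leading term divides it; move 4/7a to the remainder.
  leading term b^2: no divisor's leading term divides it; move -2b^2 to the remainder.
  leading term b: no divisor's leading term divides it; move 3/7b to the remainder.
  leading term 1: no divisor's leading term divides it; move 1 to the remainder.
  remainder 4/7a - 2b^2 + 3/7b + 1 ≠ 0; add g_3 = 4/7a - 2b^2 + 3/7b + 1 to the basis.

S(f_1,g_3): lcm = ab. S = 4/7a + 7/2b^3 - 3/4b^2 - 37/28b - 2.
  leading term a: subtract (1)·g_3 from 4/7a + 7/2b^3 - 3/4b^2 - 37/28b - 2 → 7/2b^3 + 5/4b^2 - 7/4b - 3
  leading term b^3: no divisor's leading term divides it; move 7/2b^3 to the remainder.
  leading term b^2: no divisor's leading term divides it; move 5/4b^2 to the remainder.
  leading term b: no divisor's leading term divides it; move -7/4b to the remainder.
  leading term 1: no divisor's leading term divides it; move -3 to the remainder.
  remainder 7/2b^3 + 5/4b^2 - 7/4b - 3 ≠ 0; add g_4 = 7/2b^3 + 5/4b^2 - 7/4b - 3 to the basis.

The other S-polynomials (S(f_2,g_3), S(f_1,g_4), S(f_2,g_4), S(g_3,g_4)) all reduce to 0 modulo the current basis, so we have a Gröbner basis.
Inter-reduce: drop elements whose leading term is divisible by another's, tail-reduce, and make monic.
Reduced Gröbner basis: {a - 7/2b^2 + 3/4b + 7/4, b^3 + 5/14b^2 - 1/2b - 6/7}.

Buchberger on the second generating set:
h_1 = -14ab - 28b^2 + 42, LT = ab.
h_2 = 21ab + 12a + 9b - 42, LT = ab.

S(h_1,h_2): lcm = ab. S = -4/7a + 2b^2 - 3/7b - 1.
  leading term a: no divisor's leading term divides it; move -4/7a to the remainder.
  leading term b^2: no divisor's leading term divides it; move 2b^2 to the remainder.
  leading term b: no divisor's leading term divides it; move -3/7b to the remainder.
  leading term 1: no divisor's leading term divides it; move -1 to the remainder.
  remainder -4/7a + 2b^2 - 3/7b - 1 ≠ 0; add k_3 = -4/7a + 2b^2 - 3/7b - 1 to the basis.

S(h_1,k_3): lcm = ab. S = 7/2b^3 + 5/4b^2 - 7/4b - 3.
  leading term b^3: no divisor's leading term divides it; move 7/2b^3 to the remainder.
  leading term b^2: no divisor's leading term divides it; move 5/4b^2 to the remainder.
  leading term b: no divisor's leading term divides it; move -7/4b to the remainder.
  leading term 1: no divisor's leading term divides it; move -3 to the remainder.
  remainder 7/2b^3 + 5/4b^2 - 7/4b - 3 ≠ 0; add k_4 = 7/2b^3 + 5/4b^2 - 7/4b - 3 to the basis.

The other S-polynomials (S(h_2,k_3), S(h_1,k_4), S(h_2,k_4), S(k_3,k_4)) all reduce to 0 modulo the current basis, so we have a Gröbner basis.
Inter-reduce: drop elements whose leading term is divisible by another's, tail-reduce, and make monic.
Reduced Gröbner basis: {a - 7/2b^2 + 3/4b + 7/4, b^3 + 5/14b^2 - 1/2b - 6/7}.

These coincide, so the ideals are equal.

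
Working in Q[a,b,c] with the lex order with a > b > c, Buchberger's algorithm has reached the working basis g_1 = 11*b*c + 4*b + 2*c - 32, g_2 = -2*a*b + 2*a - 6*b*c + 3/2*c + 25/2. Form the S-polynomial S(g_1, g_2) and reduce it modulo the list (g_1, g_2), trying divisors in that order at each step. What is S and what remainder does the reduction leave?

S(g_1, g_2) = 4/11*a*b + 13/11*a*c - 32/11*a - 3*b*c**2 + 3/4*c**2 + 25/4*c; remainder on division = 13/11*a*c - 28/11*a + 57/44*c**2 - 97/44*c + 25/11.

lcm(LM(g_1), LM(g_2)) = a*b*c.
S = (lcm/LT(g_1))·g_1 − (lcm/LT(g_2))·g_2 = 4/11*a*b + 13/11*a*c - 32/11*a - 3*b*c**2 + 3/4*c**2 + 25/4*c.
Reduce S modulo (g_1, g_2) in that order:
  leading term a*b: subtract (-2/11)·g_2 from 4/11*a*b + 13/11*a*c - 32/11*a - 3*b*c**2 + 3/4*c**2 + 25/4*c → 13/11*a*c - 28/11*a - 3*b*c**2 - 12/11*b*c + 3/4*c**2 + 287/44*c + 25/11
  leading term a*c: no divisor's leading term divides it; move 13/11*a*c to the remainder.
  leading term a: no divisor's leading term divides it; move -28/11*a to the remainder.
  leading term b*c**2: subtract (-3/11*c)·g_1 from -3*b*c**2 - 12/11*b*c + 3/4*c**2 + 287/44*c + 25/11 → 57/44*c**2 - 97/44*c + 25/11
  leading term c**2: no divisor's leading term divides it; move 57/44*c**2 to the remainder.
  leading term c: no divisor's leading term divides it; move -97/44*c to the remainder.
  leading term 1: no divisor's leading term divides it; move 25/11 to the remainder.
The remainder 13/11*a*c - 28/11*a + 57/44*c**2 - 97/44*c + 25/11 is nonzero, so it would be added as the next basis element.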